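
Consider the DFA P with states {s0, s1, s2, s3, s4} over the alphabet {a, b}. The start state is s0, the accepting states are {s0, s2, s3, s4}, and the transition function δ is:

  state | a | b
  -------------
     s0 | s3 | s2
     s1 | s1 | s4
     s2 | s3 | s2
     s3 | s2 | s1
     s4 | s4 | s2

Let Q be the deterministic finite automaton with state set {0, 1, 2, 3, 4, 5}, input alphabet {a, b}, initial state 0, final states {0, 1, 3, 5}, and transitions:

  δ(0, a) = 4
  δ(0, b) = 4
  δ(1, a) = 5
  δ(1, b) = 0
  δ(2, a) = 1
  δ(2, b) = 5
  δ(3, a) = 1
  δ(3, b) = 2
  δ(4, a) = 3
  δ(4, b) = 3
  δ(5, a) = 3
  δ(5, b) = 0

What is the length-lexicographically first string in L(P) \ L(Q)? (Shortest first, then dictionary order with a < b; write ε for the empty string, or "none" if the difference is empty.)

a

The string a is accepted by P but not by Q.
No shorter string lies in the difference, and a is the lexicographically first length-1 string in L(P) \ L(Q).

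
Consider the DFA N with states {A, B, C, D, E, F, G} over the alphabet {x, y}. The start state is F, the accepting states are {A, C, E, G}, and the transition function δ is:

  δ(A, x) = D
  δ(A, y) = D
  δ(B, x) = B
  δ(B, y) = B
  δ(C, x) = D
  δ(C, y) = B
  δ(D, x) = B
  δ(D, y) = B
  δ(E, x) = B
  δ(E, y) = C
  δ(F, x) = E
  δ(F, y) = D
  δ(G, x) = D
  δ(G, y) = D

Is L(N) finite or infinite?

The useful states (reachable from F and able to reach an accepting state) are {C, E, F}.
Restricted to these states the transition graph has no cycle, so every accepting path has bounded length and L is finite.

finite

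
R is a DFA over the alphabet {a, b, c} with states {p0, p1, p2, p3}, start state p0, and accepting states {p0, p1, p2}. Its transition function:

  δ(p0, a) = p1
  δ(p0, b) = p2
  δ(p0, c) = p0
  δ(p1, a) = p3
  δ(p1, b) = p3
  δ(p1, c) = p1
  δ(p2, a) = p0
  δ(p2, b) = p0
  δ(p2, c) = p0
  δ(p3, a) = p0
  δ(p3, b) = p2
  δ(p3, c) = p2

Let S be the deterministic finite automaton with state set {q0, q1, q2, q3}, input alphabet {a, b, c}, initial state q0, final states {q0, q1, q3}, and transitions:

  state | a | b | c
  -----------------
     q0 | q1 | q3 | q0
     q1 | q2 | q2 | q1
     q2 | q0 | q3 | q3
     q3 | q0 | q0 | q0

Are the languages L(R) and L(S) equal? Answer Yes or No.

Yes

Exploring the product automaton R × S from the start pair (p0, q0), following both machines on each input symbol, reaches 4 state pairs: (p0, q0), (p1, q1), (p2, q3), (p3, q2).
R accepts in {p0, p1, p2} and S accepts in {q0, q1, q3}. In every reachable pair the two components are either both accepting — (p0, q0), (p1, q1), (p2, q3) — or both non-accepting, so no string is accepted by exactly one of the machines: L(R) \ L(S) and L(S) \ L(R) are both empty.
Hence every string is accepted by R iff it is accepted by S, and the two languages coincide.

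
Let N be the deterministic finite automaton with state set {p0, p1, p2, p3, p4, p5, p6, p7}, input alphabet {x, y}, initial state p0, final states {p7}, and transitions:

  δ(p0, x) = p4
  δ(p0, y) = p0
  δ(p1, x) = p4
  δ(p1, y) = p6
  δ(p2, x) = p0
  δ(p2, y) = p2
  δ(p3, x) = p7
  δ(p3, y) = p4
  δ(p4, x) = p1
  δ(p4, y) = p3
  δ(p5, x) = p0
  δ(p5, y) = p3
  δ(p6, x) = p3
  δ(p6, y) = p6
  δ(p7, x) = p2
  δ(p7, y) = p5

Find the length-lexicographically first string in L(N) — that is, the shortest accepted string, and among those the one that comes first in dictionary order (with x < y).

xyx

A breadth-first search from p0 reaches an accepting state first via the path p0 → p4 → p3 → p7 on input xyx.
No string of length < 3 is accepted (BFS exhausts all shorter strings without reaching an accepting state), and xyx is the lexicographically least accepting string of length 3.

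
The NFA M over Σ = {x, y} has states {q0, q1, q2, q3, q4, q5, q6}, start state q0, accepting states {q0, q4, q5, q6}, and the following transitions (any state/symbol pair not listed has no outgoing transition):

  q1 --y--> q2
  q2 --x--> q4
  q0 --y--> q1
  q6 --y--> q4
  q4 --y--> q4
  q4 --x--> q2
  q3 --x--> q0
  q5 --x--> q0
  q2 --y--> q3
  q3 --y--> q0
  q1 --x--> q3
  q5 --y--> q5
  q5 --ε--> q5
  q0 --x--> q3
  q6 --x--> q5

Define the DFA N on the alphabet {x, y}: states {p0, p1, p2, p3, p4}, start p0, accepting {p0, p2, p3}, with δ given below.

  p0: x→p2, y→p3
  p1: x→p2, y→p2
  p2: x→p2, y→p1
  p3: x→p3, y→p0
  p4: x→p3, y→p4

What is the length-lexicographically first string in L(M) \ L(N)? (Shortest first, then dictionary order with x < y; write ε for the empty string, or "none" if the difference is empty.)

The string xy is accepted by M but not by N.
No shorter string lies in the difference, and xy is the lexicographically first length-2 string in L(M) \ L(N).

xy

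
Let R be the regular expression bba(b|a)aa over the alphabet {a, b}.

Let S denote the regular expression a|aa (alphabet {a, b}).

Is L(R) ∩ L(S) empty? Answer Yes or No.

Converting the expression R to a DFA (subset construction, then merging equivalent states) gives the minimal DFA with states {r0, r1, r2, r3, r4, r5, r6, r7}, start state r0, accepting states {r7} and transitions r0: a→r1, b→r2; r1: a→r1, b→r1; r2: a→r1, b→r3; r3: a→r4, b→r1; r4: a→r5, b→r5; r5: a→r6, b→r1; r6: a→r7, b→r1; r7: a→r1, b→r1.
Converting the expression S to a DFA (subset construction, then merging equivalent states) gives the minimal DFA with states {s0, s1, s2, s3}, start state s0, accepting states {s1, s3} and transitions s0: a→s1, b→s2; s1: a→s3, b→s2; s2: a→s2, b→s2; s3: a→s2, b→s2.
Exploring the product automaton R × S from the start pair (r0, s0), following both machines on each input symbol, reaches 10 state pairs: (r0, s0), (r1, s1), (r2, s2), (r1, s3), (r1, s2), (r3, s2), (r4, s2), (r5, s2), (r6, s2), (r7, s2).
R accepts in {r7} and S accepts in {s1, s3}; no reachable pair has both components accepting, so no string drives both machines to acceptance simultaneously and L(R) ∩ L(S) = ∅.
So no string is accepted by both, and the intersection is empty.

Yes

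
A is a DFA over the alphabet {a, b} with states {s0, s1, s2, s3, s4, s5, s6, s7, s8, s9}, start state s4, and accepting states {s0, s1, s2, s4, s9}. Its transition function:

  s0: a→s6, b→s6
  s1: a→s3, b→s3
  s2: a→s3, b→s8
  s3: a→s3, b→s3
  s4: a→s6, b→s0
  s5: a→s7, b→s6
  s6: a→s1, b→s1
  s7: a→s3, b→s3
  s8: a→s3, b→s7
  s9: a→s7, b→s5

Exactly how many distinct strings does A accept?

The useful subgraph on states {s0, s1, s4, s6} is acyclic, so L(A) is finite; the longest accepting path visits 4 useful states, giving maximum string length 3.
Counting accepting paths from s4 by length: 1 of length 0, 1 of length 1, 2 of length 2, 4 of length 3. Total 8.

8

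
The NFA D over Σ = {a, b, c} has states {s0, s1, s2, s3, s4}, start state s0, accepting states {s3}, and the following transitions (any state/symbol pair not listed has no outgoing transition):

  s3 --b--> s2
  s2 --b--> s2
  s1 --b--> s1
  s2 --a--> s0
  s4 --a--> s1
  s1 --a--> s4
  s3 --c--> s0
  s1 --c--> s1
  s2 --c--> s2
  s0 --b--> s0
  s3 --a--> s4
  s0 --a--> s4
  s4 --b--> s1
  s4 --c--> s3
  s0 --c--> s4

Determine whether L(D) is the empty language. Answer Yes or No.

No

The string ac is accepted: the run s0 → s4 → s3 ends in the accepting state s3.
Since at least one string is accepted, L(D) is not empty.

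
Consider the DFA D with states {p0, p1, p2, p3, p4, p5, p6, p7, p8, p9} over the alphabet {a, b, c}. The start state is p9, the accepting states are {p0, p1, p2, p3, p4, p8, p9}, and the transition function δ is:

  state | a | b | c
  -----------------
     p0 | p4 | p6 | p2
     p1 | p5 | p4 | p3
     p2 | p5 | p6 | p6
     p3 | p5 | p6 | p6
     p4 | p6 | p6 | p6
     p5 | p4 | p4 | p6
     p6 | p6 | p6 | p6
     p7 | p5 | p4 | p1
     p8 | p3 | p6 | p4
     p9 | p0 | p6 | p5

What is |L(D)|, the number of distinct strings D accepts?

8

The useful subgraph on states {p0, p2, p4, p5, p9} is acyclic, so L(D) is finite; the longest accepting path visits 5 useful states, giving maximum string length 4.
Counting accepting paths from p9 by length: 1 of length 0, 1 of length 1, 4 of length 2, 2 of length 4. Total 8.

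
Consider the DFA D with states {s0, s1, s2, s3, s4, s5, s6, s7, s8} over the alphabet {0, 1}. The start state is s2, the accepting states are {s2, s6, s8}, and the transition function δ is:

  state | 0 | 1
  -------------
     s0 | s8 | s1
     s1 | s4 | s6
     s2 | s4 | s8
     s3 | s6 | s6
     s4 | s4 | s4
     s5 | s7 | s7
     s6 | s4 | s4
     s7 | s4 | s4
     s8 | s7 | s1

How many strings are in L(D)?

The useful subgraph on states {s1, s2, s6, s8} is acyclic, so L(D) is finite; the longest accepting path visits 4 useful states, giving maximum string length 3.
Counting accepting paths from s2 by length: 1 of length 0, 1 of length 1, 1 of length 3. Total 3.

3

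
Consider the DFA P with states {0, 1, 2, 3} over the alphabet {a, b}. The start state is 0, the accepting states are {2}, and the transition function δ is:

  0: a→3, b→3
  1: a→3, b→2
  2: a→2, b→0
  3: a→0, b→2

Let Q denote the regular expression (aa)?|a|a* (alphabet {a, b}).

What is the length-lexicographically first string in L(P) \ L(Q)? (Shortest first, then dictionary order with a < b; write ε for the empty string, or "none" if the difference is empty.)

ab

The string ab is accepted by P but not by Q.
No shorter string lies in the difference, and ab is the lexicographically first length-2 string in L(P) \ L(Q).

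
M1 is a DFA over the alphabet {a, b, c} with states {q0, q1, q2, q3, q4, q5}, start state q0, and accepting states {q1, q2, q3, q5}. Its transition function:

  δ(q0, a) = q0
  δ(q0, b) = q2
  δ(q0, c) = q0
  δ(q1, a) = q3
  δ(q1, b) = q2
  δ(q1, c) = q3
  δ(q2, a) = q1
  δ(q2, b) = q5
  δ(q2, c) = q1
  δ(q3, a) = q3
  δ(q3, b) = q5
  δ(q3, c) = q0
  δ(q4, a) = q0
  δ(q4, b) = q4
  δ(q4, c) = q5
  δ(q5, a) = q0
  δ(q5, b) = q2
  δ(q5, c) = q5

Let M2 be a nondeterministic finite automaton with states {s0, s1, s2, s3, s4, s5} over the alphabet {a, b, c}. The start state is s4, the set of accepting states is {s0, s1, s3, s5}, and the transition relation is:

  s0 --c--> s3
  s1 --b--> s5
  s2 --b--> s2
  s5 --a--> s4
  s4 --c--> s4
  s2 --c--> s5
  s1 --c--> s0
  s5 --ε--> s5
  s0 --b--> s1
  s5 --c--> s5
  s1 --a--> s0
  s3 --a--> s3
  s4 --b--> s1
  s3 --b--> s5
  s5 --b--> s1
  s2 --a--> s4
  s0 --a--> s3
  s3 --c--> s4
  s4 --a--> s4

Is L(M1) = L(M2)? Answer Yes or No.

Yes

Exploring the product automaton M1 × M2 from the start pair (q0, s4), following both machines on each input symbol, reaches 5 state pairs: (q0, s4), (q2, s1), (q1, s0), (q5, s5), (q3, s3).
M1 accepts in {q1, q2, q3, q5} and M2 accepts in {s0, s1, s3, s5}. In every reachable pair the two components are either both accepting — (q2, s1), (q1, s0), (q5, s5), (q3, s3) — or both non-accepting, so no string is accepted by exactly one of the machines: L(M1) \ L(M2) and L(M2) \ L(M1) are both empty.
Hence every string is accepted by M1 iff it is accepted by M2, and the two languages coincide.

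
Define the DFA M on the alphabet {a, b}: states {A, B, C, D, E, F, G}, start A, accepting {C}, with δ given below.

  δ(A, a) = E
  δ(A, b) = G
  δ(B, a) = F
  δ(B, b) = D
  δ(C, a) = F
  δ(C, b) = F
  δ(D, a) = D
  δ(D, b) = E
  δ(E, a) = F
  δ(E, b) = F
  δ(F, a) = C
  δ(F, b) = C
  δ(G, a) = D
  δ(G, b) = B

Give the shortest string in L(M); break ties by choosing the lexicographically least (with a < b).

aaa

A breadth-first search from A reaches an accepting state first via the path A → E → F → C on input aaa.
No string of length < 3 is accepted (BFS exhausts all shorter strings without reaching an accepting state), and aaa is the lexicographically least accepting string of length 3.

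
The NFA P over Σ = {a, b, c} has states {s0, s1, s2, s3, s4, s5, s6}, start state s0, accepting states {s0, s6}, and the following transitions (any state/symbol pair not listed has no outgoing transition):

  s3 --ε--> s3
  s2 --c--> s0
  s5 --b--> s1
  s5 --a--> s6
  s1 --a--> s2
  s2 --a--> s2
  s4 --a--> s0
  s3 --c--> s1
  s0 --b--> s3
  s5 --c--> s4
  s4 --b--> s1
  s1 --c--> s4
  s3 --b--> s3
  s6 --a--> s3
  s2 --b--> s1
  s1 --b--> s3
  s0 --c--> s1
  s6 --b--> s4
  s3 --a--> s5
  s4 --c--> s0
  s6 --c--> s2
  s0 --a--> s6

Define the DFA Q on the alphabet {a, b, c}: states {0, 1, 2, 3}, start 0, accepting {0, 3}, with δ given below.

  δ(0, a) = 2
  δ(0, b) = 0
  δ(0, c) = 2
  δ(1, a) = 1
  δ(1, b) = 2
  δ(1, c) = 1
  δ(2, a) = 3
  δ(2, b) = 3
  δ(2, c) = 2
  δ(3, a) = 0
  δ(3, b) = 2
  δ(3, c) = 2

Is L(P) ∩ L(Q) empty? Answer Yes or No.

No

The empty string ε is accepted by both P and Q.
Hence L(P) ∩ L(Q) ≠ ∅.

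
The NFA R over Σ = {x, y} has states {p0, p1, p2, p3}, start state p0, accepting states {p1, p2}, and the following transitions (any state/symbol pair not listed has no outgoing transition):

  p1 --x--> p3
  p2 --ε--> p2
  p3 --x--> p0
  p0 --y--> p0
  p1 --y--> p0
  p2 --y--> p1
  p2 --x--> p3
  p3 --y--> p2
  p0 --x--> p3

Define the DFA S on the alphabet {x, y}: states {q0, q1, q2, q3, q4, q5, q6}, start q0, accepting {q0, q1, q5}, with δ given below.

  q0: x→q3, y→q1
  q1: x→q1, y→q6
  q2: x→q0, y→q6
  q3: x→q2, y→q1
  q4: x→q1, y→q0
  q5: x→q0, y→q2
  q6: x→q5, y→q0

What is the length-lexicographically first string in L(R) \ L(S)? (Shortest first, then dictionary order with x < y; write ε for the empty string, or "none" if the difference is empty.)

The string xyy is accepted by R but not by S.
No shorter string lies in the difference, and xyy is the lexicographically first length-3 string in L(R) \ L(S).

xyy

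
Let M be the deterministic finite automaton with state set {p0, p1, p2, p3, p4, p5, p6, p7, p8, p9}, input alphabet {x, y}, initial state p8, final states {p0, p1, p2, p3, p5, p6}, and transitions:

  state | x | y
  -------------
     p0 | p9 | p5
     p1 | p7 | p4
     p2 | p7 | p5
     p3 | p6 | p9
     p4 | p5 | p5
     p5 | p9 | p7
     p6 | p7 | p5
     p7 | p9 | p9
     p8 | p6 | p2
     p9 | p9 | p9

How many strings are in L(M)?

4

The useful subgraph on states {p2, p5, p6, p8} is acyclic, so L(M) is finite; the longest accepting path visits 3 useful states, giving maximum string length 2.
Counting accepting paths from p8 by length: 2 of length 1, 2 of length 2. Total 4.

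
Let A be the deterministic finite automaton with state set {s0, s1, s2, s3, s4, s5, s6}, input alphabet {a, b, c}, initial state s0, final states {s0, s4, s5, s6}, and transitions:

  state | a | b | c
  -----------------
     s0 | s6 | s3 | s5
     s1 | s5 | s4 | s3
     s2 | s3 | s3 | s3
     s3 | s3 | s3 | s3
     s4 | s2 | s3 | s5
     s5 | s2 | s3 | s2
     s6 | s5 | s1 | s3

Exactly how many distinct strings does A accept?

7

The useful subgraph on states {s0, s1, s4, s5, s6} is acyclic, so L(A) is finite; the longest accepting path visits 5 useful states, giving maximum string length 4.
Counting accepting paths from s0 by length: 1 of length 0, 2 of length 1, 1 of length 2, 2 of length 3, 1 of length 4. Total 7.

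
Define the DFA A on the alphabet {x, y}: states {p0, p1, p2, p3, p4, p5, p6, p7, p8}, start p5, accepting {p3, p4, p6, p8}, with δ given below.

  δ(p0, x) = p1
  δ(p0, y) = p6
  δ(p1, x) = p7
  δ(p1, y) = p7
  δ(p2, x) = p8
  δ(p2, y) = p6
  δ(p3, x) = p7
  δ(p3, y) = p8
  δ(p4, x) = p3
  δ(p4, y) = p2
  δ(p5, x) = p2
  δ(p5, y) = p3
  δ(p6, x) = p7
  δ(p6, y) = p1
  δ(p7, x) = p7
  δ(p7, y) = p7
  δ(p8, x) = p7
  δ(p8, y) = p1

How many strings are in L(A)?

The useful subgraph on states {p2, p3, p5, p6, p8} is acyclic, so L(A) is finite; the longest accepting path visits 3 useful states, giving maximum string length 2.
Counting accepting paths from p5 by length: 1 of length 1, 3 of length 2. Total 4.

4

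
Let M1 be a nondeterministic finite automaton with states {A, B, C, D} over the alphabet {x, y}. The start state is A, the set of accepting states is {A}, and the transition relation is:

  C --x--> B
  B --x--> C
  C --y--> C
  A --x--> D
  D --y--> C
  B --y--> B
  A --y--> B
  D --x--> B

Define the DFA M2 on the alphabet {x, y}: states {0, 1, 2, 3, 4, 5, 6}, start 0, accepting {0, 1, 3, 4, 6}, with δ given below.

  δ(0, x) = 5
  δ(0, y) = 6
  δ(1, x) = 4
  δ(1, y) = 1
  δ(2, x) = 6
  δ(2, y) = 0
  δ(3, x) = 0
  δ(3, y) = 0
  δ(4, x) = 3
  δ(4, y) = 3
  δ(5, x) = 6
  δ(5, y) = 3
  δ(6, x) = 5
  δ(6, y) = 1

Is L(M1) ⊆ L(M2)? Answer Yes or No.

Yes

Exploring the product automaton M1 × M2 from the start pair (A, 0), following both machines on each input symbol, reaches 14 state pairs: (A, 0), (D, 5), (B, 6), (C, 3), (C, 5), (B, 1), (B, 0), (C, 0), (C, 4), (B, 5), (C, 6), (B, 3), (C, 1), (B, 4).
M1 accepts in {A} and M2 accepts in {0, 1, 3, 4, 6}. The reachable pairs whose M1-component is accepting are (A, 0); in each of them the M2-component is accepting too, so the product for L(M1) \ L(M2) (M1-component accepting, M2-component rejecting) has no reachable accepting pair and the difference is empty.
Hence every string in L(M1) is also in L(M2).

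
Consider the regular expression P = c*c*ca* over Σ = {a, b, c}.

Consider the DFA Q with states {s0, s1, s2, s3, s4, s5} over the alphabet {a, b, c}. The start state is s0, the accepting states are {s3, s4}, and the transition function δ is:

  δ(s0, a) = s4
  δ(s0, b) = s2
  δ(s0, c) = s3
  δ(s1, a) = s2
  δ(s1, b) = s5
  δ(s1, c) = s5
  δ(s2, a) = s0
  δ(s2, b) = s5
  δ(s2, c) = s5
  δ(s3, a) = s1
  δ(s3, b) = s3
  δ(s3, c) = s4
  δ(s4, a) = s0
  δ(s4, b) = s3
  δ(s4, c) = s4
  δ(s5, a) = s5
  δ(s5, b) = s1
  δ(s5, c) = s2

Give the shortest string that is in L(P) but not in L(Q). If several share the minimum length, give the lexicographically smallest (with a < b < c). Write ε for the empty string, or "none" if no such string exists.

ca

The string ca is accepted by P but not by Q.
No shorter string lies in the difference, and ca is the lexicographically first length-2 string in L(P) \ L(Q).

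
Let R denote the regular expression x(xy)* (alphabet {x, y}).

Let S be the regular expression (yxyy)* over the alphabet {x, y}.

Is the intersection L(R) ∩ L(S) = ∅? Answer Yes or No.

Converting the expression R to a DFA (subset construction, then merging equivalent states) gives the minimal DFA with states {r0, r1, r2, r3}, start state r0, accepting states {r1} and transitions r0: x→r1, y→r2; r1: x→r3, y→r2; r2: x→r2, y→r2; r3: x→r2, y→r1.
Converting the expression S to a DFA (subset construction, then merging equivalent states) gives the minimal DFA with states {s0, s1, s2, s3, s4}, start state s0, accepting states {s0} and transitions s0: x→s1, y→s2; s1: x→s1, y→s1; s2: x→s3, y→s1; s3: x→s1, y→s4; s4: x→s1, y→s0.
Exploring the product automaton R × S from the start pair (r0, s0), following both machines on each input symbol, reaches 8 state pairs: (r0, s0), (r1, s1), (r2, s2), (r3, s1), (r2, s1), (r2, s3), (r2, s4), (r2, s0).
R accepts in {r1} and S accepts in {s0}; no reachable pair has both components accepting, so no string drives both machines to acceptance simultaneously and L(R) ∩ L(S) = ∅.
So no string is accepted by both, and the intersection is empty.

Yes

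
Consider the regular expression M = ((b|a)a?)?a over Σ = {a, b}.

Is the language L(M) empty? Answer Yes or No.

No

The string a matches the expression, so it belongs to L(M).
Since L(M) contains at least one string, it is not empty.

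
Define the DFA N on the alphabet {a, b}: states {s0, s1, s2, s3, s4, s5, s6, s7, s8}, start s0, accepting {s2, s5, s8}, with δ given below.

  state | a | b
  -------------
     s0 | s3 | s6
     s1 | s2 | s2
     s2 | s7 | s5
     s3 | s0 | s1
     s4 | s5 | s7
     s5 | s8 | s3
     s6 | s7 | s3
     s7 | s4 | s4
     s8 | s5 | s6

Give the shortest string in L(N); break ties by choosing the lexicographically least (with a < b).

aba

A breadth-first search from s0 reaches an accepting state first via the path s0 → s3 → s1 → s2 on input aba.
No string of length < 3 is accepted (BFS exhausts all shorter strings without reaching an accepting state), and aba is the lexicographically least accepting string of length 3.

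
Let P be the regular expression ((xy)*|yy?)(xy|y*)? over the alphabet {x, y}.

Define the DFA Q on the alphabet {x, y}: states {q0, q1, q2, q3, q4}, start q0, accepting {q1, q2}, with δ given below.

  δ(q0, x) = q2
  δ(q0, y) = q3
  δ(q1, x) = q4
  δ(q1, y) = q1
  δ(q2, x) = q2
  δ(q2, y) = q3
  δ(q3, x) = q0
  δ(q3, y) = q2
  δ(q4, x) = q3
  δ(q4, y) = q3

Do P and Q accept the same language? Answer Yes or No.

The empty string ε is accepted by P but rejected by Q.
So L(P) ≠ L(Q).

No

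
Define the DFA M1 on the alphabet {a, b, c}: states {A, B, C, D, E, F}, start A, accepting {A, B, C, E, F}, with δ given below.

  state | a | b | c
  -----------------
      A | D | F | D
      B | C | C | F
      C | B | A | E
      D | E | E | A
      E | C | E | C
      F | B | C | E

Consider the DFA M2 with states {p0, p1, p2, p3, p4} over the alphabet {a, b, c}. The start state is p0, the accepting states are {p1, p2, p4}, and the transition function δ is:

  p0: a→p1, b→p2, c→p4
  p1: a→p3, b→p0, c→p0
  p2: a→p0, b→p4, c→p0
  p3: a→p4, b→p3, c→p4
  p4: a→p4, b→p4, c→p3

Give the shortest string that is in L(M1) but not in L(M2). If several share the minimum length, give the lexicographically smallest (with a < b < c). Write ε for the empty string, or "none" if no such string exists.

ε

The empty string ε is accepted by M1 but not by M2.
Since ε is the unique shortest string, it is the required witness.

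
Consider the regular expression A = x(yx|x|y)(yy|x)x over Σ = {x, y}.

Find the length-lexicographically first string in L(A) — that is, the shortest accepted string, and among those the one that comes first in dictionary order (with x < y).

xxxx

By inspection of the expression, no string of length less than 4 matches, and xxxx is the lexicographically first match of length 4.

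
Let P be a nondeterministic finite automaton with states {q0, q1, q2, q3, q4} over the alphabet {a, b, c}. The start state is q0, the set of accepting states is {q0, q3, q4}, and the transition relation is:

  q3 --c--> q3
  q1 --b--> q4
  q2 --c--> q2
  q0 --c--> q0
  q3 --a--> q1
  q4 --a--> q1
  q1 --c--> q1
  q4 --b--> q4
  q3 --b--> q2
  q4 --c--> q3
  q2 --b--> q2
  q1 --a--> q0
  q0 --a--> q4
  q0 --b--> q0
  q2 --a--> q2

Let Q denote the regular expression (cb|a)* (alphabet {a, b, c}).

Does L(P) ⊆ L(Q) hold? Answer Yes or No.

No

The string b is in L(P) but not in L(Q).
So L(P) ⊄ L(Q).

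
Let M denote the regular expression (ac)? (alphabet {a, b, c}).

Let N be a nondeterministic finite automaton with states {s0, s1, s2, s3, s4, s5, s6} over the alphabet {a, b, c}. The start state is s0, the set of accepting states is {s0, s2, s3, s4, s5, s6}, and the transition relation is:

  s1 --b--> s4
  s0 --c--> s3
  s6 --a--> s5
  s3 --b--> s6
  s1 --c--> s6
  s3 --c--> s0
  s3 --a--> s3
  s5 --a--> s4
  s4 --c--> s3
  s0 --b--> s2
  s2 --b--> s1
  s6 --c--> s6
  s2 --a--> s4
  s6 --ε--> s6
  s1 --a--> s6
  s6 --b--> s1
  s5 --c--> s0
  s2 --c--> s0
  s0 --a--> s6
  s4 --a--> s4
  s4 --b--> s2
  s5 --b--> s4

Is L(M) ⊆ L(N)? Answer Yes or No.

Yes

Converting the expression M to a DFA (subset construction, then merging equivalent states) gives the minimal DFA with states {m0, m1, m2, m3}, start state m0, accepting states {m0, m3} and transitions m0: a→m1, b→m2, c→m2; m1: a→m2, b→m2, c→m3; m2: a→m2, b→m2, c→m2; m3: a→m2, b→m2, c→m2.
Exploring the product automaton M × N from the start pair (m0, s0), following both machines on each input symbol, reaches 10 state pairs: (m0, s0), (m1, s6), (m2, s2), (m2, s3), (m2, s5), (m2, s1), (m3, s6), (m2, s4), (m2, s0), (m2, s6).
M accepts in {m0, m3} and N accepts in {s0, s2, s3, s4, s5, s6}. The reachable pairs whose M-component is accepting are (m0, s0), (m3, s6); in each of them the N-component is accepting too, so the product for L(M) \ L(N) (M-component accepting, N-component rejecting) has no reachable accepting pair and the difference is empty.
Hence every string in L(M) is also in L(N).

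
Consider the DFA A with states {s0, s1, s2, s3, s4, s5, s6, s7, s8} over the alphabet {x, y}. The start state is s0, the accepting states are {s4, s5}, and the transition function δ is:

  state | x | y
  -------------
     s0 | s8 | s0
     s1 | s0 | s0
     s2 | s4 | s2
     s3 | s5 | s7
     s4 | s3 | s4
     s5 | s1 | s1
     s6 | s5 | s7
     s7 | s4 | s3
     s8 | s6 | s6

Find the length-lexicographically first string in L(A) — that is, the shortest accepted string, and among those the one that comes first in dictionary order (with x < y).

xxx

A breadth-first search from s0 reaches an accepting state first via the path s0 → s8 → s6 → s5 on input xxx.
No string of length < 3 is accepted (BFS exhausts all shorter strings without reaching an accepting state), and xxx is the lexicographically least accepting string of length 3.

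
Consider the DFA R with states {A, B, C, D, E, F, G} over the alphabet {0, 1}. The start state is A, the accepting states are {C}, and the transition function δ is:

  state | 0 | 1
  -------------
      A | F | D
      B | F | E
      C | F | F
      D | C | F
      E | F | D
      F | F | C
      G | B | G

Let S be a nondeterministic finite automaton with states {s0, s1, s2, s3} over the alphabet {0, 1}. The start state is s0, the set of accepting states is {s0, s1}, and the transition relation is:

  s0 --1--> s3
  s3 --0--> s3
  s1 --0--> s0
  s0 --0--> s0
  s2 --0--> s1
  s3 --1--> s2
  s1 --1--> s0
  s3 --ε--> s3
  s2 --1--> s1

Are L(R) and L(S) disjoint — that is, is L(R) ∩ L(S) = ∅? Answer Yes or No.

The string 111 is accepted by both R and S.
Hence L(R) ∩ L(S) ≠ ∅.

No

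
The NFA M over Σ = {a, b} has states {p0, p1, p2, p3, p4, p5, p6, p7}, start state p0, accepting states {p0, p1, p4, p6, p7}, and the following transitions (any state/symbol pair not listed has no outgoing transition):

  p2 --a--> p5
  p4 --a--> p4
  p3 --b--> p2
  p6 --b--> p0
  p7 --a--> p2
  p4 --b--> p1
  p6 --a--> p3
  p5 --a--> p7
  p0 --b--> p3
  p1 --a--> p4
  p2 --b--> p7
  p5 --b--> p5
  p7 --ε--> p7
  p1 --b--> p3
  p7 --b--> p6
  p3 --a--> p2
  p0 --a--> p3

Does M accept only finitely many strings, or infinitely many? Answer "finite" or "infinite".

State p5 is reachable from the start and can reach an accepting state, and it lies on the cycle p5 → p5.
Traversing that cycle any number of times yields accepted strings of unbounded length, so the language is infinite.

infinite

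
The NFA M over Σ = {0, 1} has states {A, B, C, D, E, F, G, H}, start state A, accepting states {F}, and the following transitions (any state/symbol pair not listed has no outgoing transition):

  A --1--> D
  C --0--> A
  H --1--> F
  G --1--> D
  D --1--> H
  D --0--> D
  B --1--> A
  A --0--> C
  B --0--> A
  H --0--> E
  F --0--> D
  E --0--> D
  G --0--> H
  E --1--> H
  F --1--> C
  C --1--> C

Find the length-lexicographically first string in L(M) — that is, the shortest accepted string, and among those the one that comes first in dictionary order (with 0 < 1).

A breadth-first search from A reaches an accepting state first via the path A → D → H → F on input 111.
No string of length < 3 is accepted (BFS exhausts all shorter strings without reaching an accepting state), and 111 is the lexicographically least accepting string of length 3.

111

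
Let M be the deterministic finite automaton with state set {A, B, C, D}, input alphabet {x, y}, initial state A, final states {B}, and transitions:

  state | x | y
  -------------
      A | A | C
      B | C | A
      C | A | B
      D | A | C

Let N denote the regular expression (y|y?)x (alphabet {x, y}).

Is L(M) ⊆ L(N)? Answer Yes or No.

No

The string yy is in L(M) but not in L(N).
So L(M) ⊄ L(N).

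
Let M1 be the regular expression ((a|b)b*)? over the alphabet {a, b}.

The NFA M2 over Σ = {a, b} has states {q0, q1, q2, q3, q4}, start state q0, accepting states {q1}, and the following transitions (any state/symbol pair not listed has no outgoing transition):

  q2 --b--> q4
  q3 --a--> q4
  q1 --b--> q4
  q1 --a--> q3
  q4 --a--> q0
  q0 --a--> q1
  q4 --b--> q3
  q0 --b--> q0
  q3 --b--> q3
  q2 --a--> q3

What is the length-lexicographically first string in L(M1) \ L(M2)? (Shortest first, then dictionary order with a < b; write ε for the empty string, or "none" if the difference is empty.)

The empty string ε is accepted by M1 but not by M2.
Since ε is the unique shortest string, it is the required witness.

ε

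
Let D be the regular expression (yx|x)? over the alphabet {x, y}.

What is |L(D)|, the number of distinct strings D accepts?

3

The expression has no Kleene star, so L(D) is finite. Expanding the alternatives gives {ε, x, yx}.
That is 1 of length 0, 1 of length 1, 1 of length 2: 3 strings in all.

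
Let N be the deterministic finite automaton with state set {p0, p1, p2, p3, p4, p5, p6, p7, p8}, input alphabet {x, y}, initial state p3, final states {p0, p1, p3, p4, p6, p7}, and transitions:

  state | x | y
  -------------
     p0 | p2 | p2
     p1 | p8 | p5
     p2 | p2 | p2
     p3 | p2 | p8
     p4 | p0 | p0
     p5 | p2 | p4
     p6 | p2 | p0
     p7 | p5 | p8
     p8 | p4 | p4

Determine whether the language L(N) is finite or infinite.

finite

The useful states (reachable from p3 and able to reach an accepting state) are {p0, p3, p4, p8}.
Restricted to these states the transition graph has no cycle, so every accepting path has bounded length and L is finite.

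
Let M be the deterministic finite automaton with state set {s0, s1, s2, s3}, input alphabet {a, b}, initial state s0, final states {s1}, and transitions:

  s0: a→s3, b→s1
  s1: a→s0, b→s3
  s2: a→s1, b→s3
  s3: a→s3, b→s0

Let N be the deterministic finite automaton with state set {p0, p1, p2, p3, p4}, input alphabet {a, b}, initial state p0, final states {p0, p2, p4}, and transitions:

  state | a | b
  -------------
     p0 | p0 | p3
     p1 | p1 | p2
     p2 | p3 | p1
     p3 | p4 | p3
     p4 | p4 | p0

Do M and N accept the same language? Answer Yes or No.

The string b is accepted by M but rejected by N.
So L(M) ≠ L(N).

No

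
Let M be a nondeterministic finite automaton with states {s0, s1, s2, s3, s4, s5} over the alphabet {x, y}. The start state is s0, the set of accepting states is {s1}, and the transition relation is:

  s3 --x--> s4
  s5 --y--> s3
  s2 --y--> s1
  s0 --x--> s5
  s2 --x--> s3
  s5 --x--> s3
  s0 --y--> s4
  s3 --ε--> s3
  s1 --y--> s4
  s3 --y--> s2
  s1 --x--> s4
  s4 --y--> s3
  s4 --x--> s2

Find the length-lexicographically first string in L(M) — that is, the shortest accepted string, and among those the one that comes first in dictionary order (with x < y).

A breadth-first search from s0 reaches an accepting state first via the path s0 → s4 → s2 → s1 on input yxy.
No string of length < 3 is accepted (BFS exhausts all shorter strings without reaching an accepting state), and yxy is the lexicographically least accepting string of length 3.

yxy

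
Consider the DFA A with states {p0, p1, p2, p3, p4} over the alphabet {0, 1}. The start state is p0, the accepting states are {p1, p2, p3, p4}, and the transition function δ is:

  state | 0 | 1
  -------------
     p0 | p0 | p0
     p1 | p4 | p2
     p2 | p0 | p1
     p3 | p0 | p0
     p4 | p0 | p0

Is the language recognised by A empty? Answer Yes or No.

Yes

The states reachable from the start state are {p0}.
None of the accepting states {p1, p2, p3, p4} is reachable, so no string is accepted and L(A) = ∅.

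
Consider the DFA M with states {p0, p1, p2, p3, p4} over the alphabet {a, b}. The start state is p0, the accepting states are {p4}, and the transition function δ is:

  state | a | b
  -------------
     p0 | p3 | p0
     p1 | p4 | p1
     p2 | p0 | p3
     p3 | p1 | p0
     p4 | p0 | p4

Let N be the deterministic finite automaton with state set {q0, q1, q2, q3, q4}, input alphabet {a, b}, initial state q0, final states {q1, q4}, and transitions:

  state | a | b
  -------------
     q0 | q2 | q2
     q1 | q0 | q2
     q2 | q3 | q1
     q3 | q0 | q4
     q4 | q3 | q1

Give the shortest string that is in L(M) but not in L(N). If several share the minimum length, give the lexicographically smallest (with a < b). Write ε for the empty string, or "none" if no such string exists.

The string aaa is accepted by M but not by N.
No shorter string lies in the difference, and aaa is the lexicographically first length-3 string in L(M) \ L(N).

aaa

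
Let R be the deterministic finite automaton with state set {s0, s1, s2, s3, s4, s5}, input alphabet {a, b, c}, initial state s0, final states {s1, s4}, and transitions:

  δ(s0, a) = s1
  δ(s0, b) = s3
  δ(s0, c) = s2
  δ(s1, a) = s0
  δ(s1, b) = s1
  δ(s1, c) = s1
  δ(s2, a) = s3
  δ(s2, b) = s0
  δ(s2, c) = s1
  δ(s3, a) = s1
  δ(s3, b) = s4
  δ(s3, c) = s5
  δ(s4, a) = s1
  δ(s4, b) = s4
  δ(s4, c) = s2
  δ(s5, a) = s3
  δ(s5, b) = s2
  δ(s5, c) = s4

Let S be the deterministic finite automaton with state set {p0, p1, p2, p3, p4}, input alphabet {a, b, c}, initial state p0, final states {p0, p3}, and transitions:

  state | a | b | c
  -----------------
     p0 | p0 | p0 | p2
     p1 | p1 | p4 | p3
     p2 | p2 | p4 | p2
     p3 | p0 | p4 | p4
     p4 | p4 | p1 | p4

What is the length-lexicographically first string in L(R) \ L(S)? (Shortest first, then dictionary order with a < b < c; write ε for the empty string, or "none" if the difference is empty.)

The string ac is accepted by R but not by S.
No shorter string lies in the difference, and ac is the lexicographically first length-2 string in L(R) \ L(S).

ac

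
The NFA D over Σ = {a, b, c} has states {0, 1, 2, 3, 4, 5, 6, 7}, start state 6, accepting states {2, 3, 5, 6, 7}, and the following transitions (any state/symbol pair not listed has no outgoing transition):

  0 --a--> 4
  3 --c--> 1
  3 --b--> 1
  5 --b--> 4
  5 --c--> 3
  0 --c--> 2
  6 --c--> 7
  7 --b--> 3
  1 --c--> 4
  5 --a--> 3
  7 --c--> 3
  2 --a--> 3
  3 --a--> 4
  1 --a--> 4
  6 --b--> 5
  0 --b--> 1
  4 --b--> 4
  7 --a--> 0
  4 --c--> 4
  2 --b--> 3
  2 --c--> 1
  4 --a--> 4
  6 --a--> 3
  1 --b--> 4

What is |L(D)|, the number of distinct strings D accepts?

11

The useful subgraph on states {0, 2, 3, 5, 6, 7} is acyclic, so L(D) is finite; the longest accepting path visits 5 useful states, giving maximum string length 4.
Counting accepting paths from 6 by length: 1 of length 0, 3 of length 1, 4 of length 2, 1 of length 3, 2 of length 4. Total 11.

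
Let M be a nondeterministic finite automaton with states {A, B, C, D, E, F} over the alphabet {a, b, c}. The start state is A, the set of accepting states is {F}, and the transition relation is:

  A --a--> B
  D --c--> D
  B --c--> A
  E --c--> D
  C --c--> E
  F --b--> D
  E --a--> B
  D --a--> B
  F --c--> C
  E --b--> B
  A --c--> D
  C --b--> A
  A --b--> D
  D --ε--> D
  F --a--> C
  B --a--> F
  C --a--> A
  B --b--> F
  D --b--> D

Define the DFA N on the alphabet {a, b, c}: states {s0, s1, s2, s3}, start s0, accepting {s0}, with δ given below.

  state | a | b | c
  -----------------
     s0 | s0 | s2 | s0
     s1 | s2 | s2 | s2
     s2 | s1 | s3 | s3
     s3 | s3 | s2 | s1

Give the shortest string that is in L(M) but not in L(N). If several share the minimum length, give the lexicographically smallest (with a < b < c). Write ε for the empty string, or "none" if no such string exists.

The string ab is accepted by M but not by N.
No shorter string lies in the difference, and ab is the lexicographically first length-2 string in L(M) \ L(N).

ab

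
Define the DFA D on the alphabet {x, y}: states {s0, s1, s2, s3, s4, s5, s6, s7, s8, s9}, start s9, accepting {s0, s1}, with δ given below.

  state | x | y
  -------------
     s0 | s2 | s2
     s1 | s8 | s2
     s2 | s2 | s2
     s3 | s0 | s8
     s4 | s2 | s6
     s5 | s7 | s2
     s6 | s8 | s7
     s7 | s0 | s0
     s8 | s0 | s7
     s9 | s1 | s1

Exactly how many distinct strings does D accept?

8

The useful subgraph on states {s0, s1, s7, s8, s9} is acyclic, so L(D) is finite; the longest accepting path visits 5 useful states, giving maximum string length 4.
Counting accepting paths from s9 by length: 2 of length 1, 2 of length 3, 4 of length 4. Total 8.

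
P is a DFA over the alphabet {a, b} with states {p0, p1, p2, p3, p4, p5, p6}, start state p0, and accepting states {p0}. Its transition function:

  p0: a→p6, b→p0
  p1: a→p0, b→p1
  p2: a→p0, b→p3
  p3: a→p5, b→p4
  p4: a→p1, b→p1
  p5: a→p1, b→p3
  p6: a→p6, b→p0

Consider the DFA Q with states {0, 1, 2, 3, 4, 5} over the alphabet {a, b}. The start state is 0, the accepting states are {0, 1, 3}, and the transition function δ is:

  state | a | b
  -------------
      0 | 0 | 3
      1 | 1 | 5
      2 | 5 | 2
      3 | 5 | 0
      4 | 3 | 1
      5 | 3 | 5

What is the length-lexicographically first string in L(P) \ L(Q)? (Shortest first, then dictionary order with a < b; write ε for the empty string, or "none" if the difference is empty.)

bab

The string bab is accepted by P but not by Q.
No shorter string lies in the difference, and bab is the lexicographically first length-3 string in L(P) \ L(Q).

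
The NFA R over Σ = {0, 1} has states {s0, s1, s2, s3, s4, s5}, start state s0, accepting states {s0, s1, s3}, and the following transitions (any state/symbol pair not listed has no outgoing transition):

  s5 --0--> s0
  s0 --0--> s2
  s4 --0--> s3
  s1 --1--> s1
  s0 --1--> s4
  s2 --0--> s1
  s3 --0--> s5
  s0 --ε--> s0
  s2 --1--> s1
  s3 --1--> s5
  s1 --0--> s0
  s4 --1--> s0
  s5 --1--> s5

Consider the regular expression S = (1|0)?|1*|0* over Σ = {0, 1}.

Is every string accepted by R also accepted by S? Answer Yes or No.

No

The string 01 is in L(R) but not in L(S).
So L(R) ⊄ L(S).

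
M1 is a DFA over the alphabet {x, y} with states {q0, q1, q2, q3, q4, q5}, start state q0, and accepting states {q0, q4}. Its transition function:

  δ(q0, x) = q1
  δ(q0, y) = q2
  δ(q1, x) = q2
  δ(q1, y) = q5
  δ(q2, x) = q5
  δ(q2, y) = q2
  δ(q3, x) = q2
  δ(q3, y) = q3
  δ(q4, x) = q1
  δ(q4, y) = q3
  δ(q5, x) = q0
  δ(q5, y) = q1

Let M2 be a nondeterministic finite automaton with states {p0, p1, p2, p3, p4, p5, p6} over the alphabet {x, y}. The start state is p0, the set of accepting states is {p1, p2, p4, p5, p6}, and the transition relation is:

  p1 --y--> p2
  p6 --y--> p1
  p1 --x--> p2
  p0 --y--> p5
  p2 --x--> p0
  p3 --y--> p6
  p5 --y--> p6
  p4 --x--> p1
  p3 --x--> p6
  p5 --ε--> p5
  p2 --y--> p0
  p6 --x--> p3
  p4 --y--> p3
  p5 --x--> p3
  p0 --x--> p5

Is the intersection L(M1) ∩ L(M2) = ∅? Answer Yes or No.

No

The string yxx is accepted by both M1 and M2.
Hence L(M1) ∩ L(M2) ≠ ∅.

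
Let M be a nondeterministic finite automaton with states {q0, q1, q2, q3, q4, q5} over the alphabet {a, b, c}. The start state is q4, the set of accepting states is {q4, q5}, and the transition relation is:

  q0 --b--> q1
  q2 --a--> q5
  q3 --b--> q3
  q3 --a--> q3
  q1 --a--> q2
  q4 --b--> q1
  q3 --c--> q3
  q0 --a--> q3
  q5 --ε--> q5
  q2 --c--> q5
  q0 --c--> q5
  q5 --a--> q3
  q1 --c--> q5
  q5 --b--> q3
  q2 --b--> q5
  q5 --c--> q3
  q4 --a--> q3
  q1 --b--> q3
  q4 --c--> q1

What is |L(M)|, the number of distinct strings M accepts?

9

The useful subgraph on states {q1, q2, q4, q5} is acyclic, so L(M) is finite; the longest accepting path visits 4 useful states, giving maximum string length 3.
Counting accepting paths from q4 by length: 1 of length 0, 2 of length 2, 6 of length 3. Total 9.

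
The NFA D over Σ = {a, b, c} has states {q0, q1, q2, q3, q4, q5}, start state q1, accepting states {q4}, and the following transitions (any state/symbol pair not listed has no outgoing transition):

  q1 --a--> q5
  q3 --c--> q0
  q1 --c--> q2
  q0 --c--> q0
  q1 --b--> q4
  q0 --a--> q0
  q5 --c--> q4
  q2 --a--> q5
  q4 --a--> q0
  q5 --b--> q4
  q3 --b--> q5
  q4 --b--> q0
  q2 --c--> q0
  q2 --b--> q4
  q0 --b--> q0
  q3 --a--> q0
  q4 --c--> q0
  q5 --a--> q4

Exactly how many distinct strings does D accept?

8

The useful subgraph on states {q1, q2, q4, q5} is acyclic, so L(D) is finite; the longest accepting path visits 4 useful states, giving maximum string length 3.
Counting accepting paths from q1 by length: 1 of length 1, 4 of length 2, 3 of length 3. Total 8.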